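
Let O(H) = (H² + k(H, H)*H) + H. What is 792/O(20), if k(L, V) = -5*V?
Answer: -198/395 ≈ -0.50127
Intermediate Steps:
O(H) = H - 4*H² (O(H) = (H² + (-5*H)*H) + H = (H² - 5*H²) + H = -4*H² + H = H - 4*H²)
792/O(20) = 792/((20*(1 - 4*20))) = 792/((20*(1 - 80))) = 792/((20*(-79))) = 792/(-1580) = 792*(-1/1580) = -198/395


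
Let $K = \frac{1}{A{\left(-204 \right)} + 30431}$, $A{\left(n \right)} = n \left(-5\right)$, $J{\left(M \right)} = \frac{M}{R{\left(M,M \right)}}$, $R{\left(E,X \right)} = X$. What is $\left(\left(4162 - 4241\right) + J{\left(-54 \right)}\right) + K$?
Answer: $- \frac{2453177}{31451} \approx -78.0$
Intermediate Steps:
$J{\left(M \right)} = 1$ ($J{\left(M \right)} = \frac{M}{M} = 1$)
$A{\left(n \right)} = - 5 n$
$K = \frac{1}{31451}$ ($K = \frac{1}{\left(-5\right) \left(-204\right) + 30431} = \frac{1}{1020 + 30431} = \frac{1}{31451} \approx 3.1795 \cdot 10^{-5}$)
$\left(\left(4162 - 4241\right) + J{\left(-54 \right)}\right) + K = \left(\left(4162 - 4241\right) + 1\right) + \frac{1}{31451} = \left(-79 + 1\right) + \frac{1}{31451} = -78 + \frac{1}{31451} = - \frac{2453177}{31451}$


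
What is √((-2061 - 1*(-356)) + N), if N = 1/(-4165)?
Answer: I*√603612710/595 ≈ 41.292*I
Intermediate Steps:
N = -1/4165 ≈ -0.00024010
√((-2061 - 1*(-356)) + N) = √((-2061 - 1*(-356)) - 1/4165) = √((-2061 + 356) - 1/4165) = √(-1705 - 1/4165) = √(-7101326/4165) = I*√603612710/595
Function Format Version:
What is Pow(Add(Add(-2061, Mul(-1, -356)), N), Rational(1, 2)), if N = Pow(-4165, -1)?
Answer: Mul(Rational(1, 595), I, Pow(603612710, Rational(1, 2))) ≈ Mul(41.292, I)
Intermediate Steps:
N = Rational(-1, 4165) ≈ -0.00024010
Pow(Add(Add(-2061, Mul(-1, -356)), N), Rational(1, 2)) = Pow(Add(Add(-2061, Mul(-1, -356)), Rational(-1, 4165)), Rational(1, 2)) = Pow(Add(Add(-2061, 356), Rational(-1, 4165)), Rational(1, 2)) = Pow(Add(-1705, Rational(-1, 4165)), Rational(1, 2)) = Pow(Rational(-7101326, 4165), Rational(1, 2)) = Mul(Rational(1, 595), I, Pow(603612710, Rational(1, 2)))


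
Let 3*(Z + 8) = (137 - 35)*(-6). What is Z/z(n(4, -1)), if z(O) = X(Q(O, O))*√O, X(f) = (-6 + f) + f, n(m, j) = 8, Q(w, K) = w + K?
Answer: -53*√2/26 ≈ -2.8828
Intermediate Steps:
Q(w, K) = K + w
X(f) = -6 + 2*f
Z = -212 (Z = -8 + ((137 - 35)*(-6))/3 = -8 + (102*(-6))/3 = -8 + (⅓)*(-612) = -8 - 204 = -212)
z(O) = √O*(-6 + 4*O) (z(O) = (-6 + 2*(O + O))*√O = (-6 + 2*(2*O))*√O = (-6 + 4*O)*√O = √O*(-6 + 4*O))
Z/z(n(4, -1)) = -212*√2/(4*(-6 + 4*8)) = -212*√2/(4*(-6 + 32)) = -212*√2/104 = -53*√2/26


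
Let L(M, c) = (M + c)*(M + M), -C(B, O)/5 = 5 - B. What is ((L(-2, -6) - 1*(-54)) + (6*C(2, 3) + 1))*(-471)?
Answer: 1413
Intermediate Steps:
C(B, O) = -25 + 5*B (C(B, O) = -5*(5 - B) = -25 + 5*B)
L(M, c) = 2*M*(M + c) (L(M, c) = (M + c)*(2*M) = 2*M*(M + c))
((L(-2, -6) - 1*(-54)) + (6*C(2, 3) + 1))*(-471) = ((2*(-2)*(-2 - 6) - 1*(-54)) + (6*(-25 + 5*2) + 1))*(-471) = ((2*(-2)*(-8) + 54) + (6*(-25 + 10) + 1))*(-471) = ((32 + 54) + (6*(-15) + 1))*(-471) = (86 + (-90 + 1))*(-471) = (86 - 89)*(-471) = -3*(-471) = 1413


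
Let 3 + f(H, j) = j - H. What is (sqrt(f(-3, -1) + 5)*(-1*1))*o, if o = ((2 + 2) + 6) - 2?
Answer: -16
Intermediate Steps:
f(H, j) = -3 + j - H (f(H, j) = -3 + (j - H) = -3 + j - H)
o = 8 (o = (4 + 6) - 2 = 10 - 2 = 8)
(sqrt(f(-3, -1) + 5)*(-1*1))*o = (sqrt((-3 - 1 - 1*(-3)) + 5)*(-1*1))*8 = (sqrt((-3 - 1 + 3) + 5)*(-1))*8 = (sqrt(-1 + 5)*(-1))*8 = (sqrt(4)*(-1))*8 = (2*(-1))*8 = -2*8 = -16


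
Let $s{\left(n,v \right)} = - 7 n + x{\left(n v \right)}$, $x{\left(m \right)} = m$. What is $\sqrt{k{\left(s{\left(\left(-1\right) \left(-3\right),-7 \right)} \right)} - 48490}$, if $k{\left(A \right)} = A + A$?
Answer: $i \sqrt{48574} \approx 220.4 i$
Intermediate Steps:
$s{\left(n,v \right)} = - 7 n + n v$
$k{\left(A \right)} = 2 A$
$\sqrt{k{\left(s{\left(\left(-1\right) \left(-3\right),-7 \right)} \right)} - 48490} = \sqrt{2 \left(-1\right) \left(-3\right) \left(-7 - 7\right) - 48490} = \sqrt{2 \cdot 3 \left(-14\right) - 48490} = \sqrt{2 \left(-42\right) - 48490} = \sqrt{-84 - 48490} = \sqrt{-48574} = i \sqrt{48574}$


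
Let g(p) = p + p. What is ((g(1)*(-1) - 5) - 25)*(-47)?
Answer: 1504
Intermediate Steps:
g(p) = 2*p
((g(1)*(-1) - 5) - 25)*(-47) = (((2*1)*(-1) - 5) - 25)*(-47) = ((2*(-1) - 5) - 25)*(-47) = ((-2 - 5) - 25)*(-47) = (-7 - 25)*(-47) = -32*(-47) = 1504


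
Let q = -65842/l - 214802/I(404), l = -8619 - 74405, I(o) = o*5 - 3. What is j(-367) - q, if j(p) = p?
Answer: -21878342401/83729704 ≈ -261.30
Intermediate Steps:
I(o) = -3 + 5*o (I(o) = 5*o - 3 = -3 + 5*o)
l = -83024
q = -8850458967/83729704 (q = -65842/(-83024) - 214802/(-3 + 5*404) = -65842*(-1/83024) - 214802/(-3 + 2020) = 32921/41512 - 214802/2017 = -8850458967/83729704 ≈ -105.70)
j(-367) - q = -367 - 1*(-8850458967/83729704) = -367 + 8850458967/83729704 = -21878342401/83729704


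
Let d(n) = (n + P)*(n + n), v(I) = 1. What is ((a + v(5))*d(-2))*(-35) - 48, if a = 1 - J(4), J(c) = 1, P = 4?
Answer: 232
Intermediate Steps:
a = 0 (a = 1 - 1*1 = 1 - 1 = 0)
d(n) = 2*n*(4 + n) (d(n) = (n + 4)*(n + n) = (4 + n)*(2*n) = 2*n*(4 + n))
((a + v(5))*d(-2))*(-35) - 48 = ((0 + 1)*(2*(-2)*(4 - 2)))*(-35) - 48 = (1*(2*(-2)*2))*(-35) - 48 = (1*(-8))*(-35) - 48 = -8*(-35) - 48 = 280 - 48 = 232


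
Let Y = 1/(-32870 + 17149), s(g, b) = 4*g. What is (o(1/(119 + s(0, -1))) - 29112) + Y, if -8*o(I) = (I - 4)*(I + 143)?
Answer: -25860704744157/890500324 ≈ -29041.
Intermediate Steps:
Y = -1/15721 (Y = 1/(-15721) = -1/15721 ≈ -6.3609e-5)
o(I) = -(-4 + I)*(143 + I)/8 (o(I) = -(I - 4)*(I + 143)/8 = -(-4 + I)*(143 + I)/8)
(o(1/(119 + s(0, -1))) - 29112) + Y = ((143/2 - 139/(8*(119 + 4*0)) - 1/(8*(119 + 4*0)**2)) - 29112) - 1/15721 = ((143/2 - 139/(8*(119 + 0)) - 1/(8*(119 + 0)**2)) - 29112) - 1/15721 = ((143/2 - 139/8/119 - (1/119)**2/8) - 29112) - 1/15721 = ((143/2 - 139/8*1/119 - (1/119)**2/8) - 29112) - 1/15721 = ((143/2 - 139/952 - 1/8*1/14161) - 29112) - 1/15721 = ((143/2 - 139/952 - 1/113288) - 29112) - 1/15721 = (4041775/56644 - 29112) - 1/15721 = -1644978353/56644 - 1/15721 = -25860704744157/890500324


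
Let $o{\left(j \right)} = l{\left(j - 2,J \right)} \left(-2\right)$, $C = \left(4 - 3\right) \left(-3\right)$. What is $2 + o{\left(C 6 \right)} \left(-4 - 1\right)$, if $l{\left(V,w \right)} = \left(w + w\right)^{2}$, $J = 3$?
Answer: $362$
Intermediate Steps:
$C = -3$ ($C = 1 \left(-3\right) = -3$)
$l{\left(V,w \right)} = 4 w^{2}$ ($l{\left(V,w \right)} = \left(2 w\right)^{2} = 4 w^{2}$)
$o{\left(j \right)} = -72$ ($o{\left(j \right)} = 4 \cdot 3^{2} \left(-2\right) = 4 \cdot 9 \left(-2\right) = 36 \left(-2\right) = -72$)
$2 + o{\left(C 6 \right)} \left(-4 - 1\right) = 2 - 72 \left(-4 - 1\right) = 2 - -360 = 2 + 360 = 362$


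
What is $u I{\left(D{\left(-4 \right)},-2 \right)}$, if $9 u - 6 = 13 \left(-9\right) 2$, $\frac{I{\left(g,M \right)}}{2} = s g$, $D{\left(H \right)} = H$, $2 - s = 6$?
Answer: $- \frac{2432}{3} \approx -810.67$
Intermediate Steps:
$s = -4$ ($s = 2 - 6 = -4$)
$I{\left(g,M \right)} = - 8 g$ ($I{\left(g,M \right)} = 2 \left(- 4 g\right) = - 8 g$)
$u = - \frac{76}{3}$ ($u = \frac{2}{3} + \frac{13 \left(-9\right) 2}{9} = \frac{2}{3} + \frac{\left(-117\right) 2}{9} = \frac{2}{3} + \frac{1}{9} \left(-234\right) = \frac{2}{3} - 26 = - \frac{76}{3} \approx -25.333$)
$u I{\left(D{\left(-4 \right)},-2 \right)} = - \frac{76 \left(\left(-8\right) \left(-4\right)\right)}{3} = \left(- \frac{76}{3}\right) 32 = - \frac{2432}{3}$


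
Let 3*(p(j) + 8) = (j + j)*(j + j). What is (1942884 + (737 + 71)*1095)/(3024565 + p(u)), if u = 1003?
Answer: 8482932/13097707 ≈ 0.64767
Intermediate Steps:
p(j) = -8 + 4*j²/3 (p(j) = -8 + ((j + j)*(j + j))/3 = -8 + ((2*j)*(2*j))/3 = -8 + (4*j²)/3 = -8 + 4*j²/3)
(1942884 + (737 + 71)*1095)/(3024565 + p(u)) = (1942884 + (737 + 71)*1095)/(3024565 + (-8 + (4/3)*1003²)) = (1942884 + 808*1095)/(3024565 + (-8 + (4/3)*1006009)) = (1942884 + 884760)/(3024565 + (-8 + 4024036/3)) = 2827644/(3024565 + 4024012/3) = 2827644/(13097707/3) = 2827644*(3/13097707) = 8482932/13097707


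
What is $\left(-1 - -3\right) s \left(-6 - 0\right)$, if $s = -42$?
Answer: $504$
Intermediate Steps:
$\left(-1 - -3\right) s \left(-6 - 0\right) = \left(-1 - -3\right) \left(-42\right) \left(-6 - 0\right) = \left(-1 + 3\right) \left(-42\right) \left(-6 + 0\right) = 2 \left(-42\right) \left(-6\right) = \left(-84\right) \left(-6\right) = 504$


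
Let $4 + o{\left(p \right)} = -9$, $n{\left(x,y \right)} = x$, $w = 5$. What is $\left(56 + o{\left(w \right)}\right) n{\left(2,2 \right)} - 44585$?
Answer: $-44499$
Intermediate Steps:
$o{\left(p \right)} = -13$ ($o{\left(p \right)} = -4 - 9 = -13$)
$\left(56 + o{\left(w \right)}\right) n{\left(2,2 \right)} - 44585 = \left(56 - 13\right) 2 - 44585 = 43 \cdot 2 - 44585 = 86 - 44585 = -44499$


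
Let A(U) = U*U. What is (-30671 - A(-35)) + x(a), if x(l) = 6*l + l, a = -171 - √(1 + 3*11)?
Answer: -33093 - 7*√34 ≈ -33134.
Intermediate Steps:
A(U) = U²
a = -171 - √34 (a = -171 - √(1 + 33) = -171 - √34 ≈ -176.83)
x(l) = 7*l
(-30671 - A(-35)) + x(a) = (-30671 - 1*(-35)²) + 7*(-171 - √34) = (-30671 - 1*1225) + (-1197 - 7*√34) = (-30671 - 1225) + (-1197 - 7*√34) = -31896 + (-1197 - 7*√34) = -33093 - 7*√34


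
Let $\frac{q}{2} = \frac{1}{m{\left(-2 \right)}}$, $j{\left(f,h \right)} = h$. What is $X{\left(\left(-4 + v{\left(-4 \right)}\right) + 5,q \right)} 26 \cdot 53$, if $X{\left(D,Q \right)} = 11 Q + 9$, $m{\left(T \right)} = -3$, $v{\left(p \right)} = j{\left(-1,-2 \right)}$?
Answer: $\frac{6890}{3} \approx 2296.7$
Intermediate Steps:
$v{\left(p \right)} = -2$
$q = - \frac{2}{3}$ ($q = \frac{2}{-3} = 2 \left(- \frac{1}{3}\right) = - \frac{2}{3} \approx -0.66667$)
$X{\left(D,Q \right)} = 9 + 11 Q$
$X{\left(\left(-4 + v{\left(-4 \right)}\right) + 5,q \right)} 26 \cdot 53 = \left(9 + 11 \left(- \frac{2}{3}\right)\right) 26 \cdot 53 = \left(9 - \frac{22}{3}\right) 26 \cdot 53 = \frac{5}{3} \cdot 26 \cdot 53 = \frac{130}{3} \cdot 53 = \frac{6890}{3}$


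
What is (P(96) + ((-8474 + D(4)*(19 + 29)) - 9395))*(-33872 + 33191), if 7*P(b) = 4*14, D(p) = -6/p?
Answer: 12212373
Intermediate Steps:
P(b) = 8 (P(b) = (4*14)/7 = (1/7)*56 = 8)
(P(96) + ((-8474 + D(4)*(19 + 29)) - 9395))*(-33872 + 33191) = (8 + ((-8474 + (-6/4)*(19 + 29)) - 9395))*(-33872 + 33191) = (8 + ((-8474 - 6*1/4*48) - 9395))*(-681) = (8 + ((-8474 - 3/2*48) - 9395))*(-681) = (8 + ((-8474 - 72) - 9395))*(-681) = (8 + (-8546 - 9395))*(-681) = (8 - 17941)*(-681) = -17933*(-681) = 12212373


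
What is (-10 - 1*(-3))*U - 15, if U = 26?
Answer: -197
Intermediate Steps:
(-10 - 1*(-3))*U - 15 = (-10 - 1*(-3))*26 - 15 = (-10 + 3)*26 - 15 = -7*26 - 15 = -182 - 15 = -197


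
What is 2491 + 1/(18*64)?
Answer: 2869633/1152 ≈ 2491.0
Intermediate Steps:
2491 + 1/(18*64) = 2491 + 1/1152 = 2869633/1152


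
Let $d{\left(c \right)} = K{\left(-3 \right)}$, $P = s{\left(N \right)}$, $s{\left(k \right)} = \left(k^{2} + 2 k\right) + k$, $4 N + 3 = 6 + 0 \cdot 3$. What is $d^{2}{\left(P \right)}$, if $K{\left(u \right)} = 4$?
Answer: $16$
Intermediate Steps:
$N = \frac{3}{4}$ ($N = - \frac{3}{4} + \frac{6 + 0 \cdot 3}{4} = - \frac{3}{4} + \frac{6 + 0}{4} = - \frac{3}{4} + \frac{1}{4} \cdot 6 = - \frac{3}{4} + \frac{3}{2} = \frac{3}{4} \approx 0.75$)
$s{\left(k \right)} = k^{2} + 3 k$
$P = \frac{45}{16}$ ($P = \frac{3 \left(3 + \frac{3}{4}\right)}{4} = \frac{3}{4} \cdot \frac{15}{4} = \frac{45}{16} \approx 2.8125$)
$d{\left(c \right)} = 4$
$d^{2}{\left(P \right)} = 4^{2} = 16$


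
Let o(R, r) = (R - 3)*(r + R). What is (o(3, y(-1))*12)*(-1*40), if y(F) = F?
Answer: 0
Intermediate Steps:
o(R, r) = (-3 + R)*(R + r)
(o(3, y(-1))*12)*(-1*40) = ((3**2 - 3*3 - 3*(-1) + 3*(-1))*12)*(-1*40) = ((9 - 9 + 3 - 3)*12)*(-40) = (0*12)*(-40) = 0*(-40) = 0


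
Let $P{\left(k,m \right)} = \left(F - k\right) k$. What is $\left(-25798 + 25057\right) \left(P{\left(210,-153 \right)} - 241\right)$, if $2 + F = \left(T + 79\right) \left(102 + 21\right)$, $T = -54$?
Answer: $-445332849$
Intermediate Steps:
$F = 3073$ ($F = -2 + \left(-54 + 79\right) \left(102 + 21\right) = -2 + 25 \cdot 123 = -2 + 3075 = 3073$)
$P{\left(k,m \right)} = k \left(3073 - k\right)$ ($P{\left(k,m \right)} = \left(3073 - k\right) k = k \left(3073 - k\right)$)
$\left(-25798 + 25057\right) \left(P{\left(210,-153 \right)} - 241\right) = \left(-25798 + 25057\right) \left(210 \left(3073 - 210\right) - 241\right) = - 741 \left(210 \left(3073 - 210\right) - 241\right) = - 741 \left(210 \cdot 2863 - 241\right) = - 741 \left(601230 - 241\right) = \left(-741\right) 600989 = -445332849$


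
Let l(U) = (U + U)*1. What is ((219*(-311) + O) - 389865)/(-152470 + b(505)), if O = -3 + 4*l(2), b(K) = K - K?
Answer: 457961/152470 ≈ 3.0036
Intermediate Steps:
b(K) = 0
l(U) = 2*U (l(U) = (2*U)*1 = 2*U)
O = 13 (O = -3 + 4*(2*2) = -3 + 4*4 = -3 + 16 = 13)
((219*(-311) + O) - 389865)/(-152470 + b(505)) = ((219*(-311) + 13) - 389865)/(-152470 + 0) = ((-68109 + 13) - 389865)/(-152470) = (-68096 - 389865)*(-1/152470) = -457961*(-1/152470) = 457961/152470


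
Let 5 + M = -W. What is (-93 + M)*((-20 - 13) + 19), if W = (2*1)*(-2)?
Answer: 1316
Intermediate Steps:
W = -4 (W = 2*(-2) = -4)
M = -1 (M = -5 - 1*(-4) = -5 + 4 = -1)
(-93 + M)*((-20 - 13) + 19) = (-93 - 1)*((-20 - 13) + 19) = -94*(-33 + 19) = -94*(-14) = 1316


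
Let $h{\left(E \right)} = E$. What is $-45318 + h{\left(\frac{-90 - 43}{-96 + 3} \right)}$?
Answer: $- \frac{4214441}{93} \approx -45317.0$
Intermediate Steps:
$-45318 + h{\left(\frac{-90 - 43}{-96 + 3} \right)} = -45318 + \frac{-90 - 43}{-96 + 3} = -45318 - \frac{133}{-93} = -45318 - - \frac{133}{93} = -45318 + \frac{133}{93} = - \frac{4214441}{93}$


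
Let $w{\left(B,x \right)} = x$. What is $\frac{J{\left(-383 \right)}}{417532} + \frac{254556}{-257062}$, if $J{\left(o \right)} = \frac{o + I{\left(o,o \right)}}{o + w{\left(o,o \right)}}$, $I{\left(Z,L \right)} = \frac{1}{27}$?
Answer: $- \frac{274773676988633}{277479047296386} \approx -0.99025$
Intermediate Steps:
$I{\left(Z,L \right)} = \frac{1}{27}$
$J{\left(o \right)} = \frac{\frac{1}{27} + o}{2 o}$ ($J{\left(o \right)} = \frac{o + \frac{1}{27}}{o + o} = \frac{\frac{1}{27} + o}{2 o}$)
$\frac{J{\left(-383 \right)}}{417532} + \frac{254556}{-257062} = \frac{\frac{1}{54} \frac{1}{-383} \left(1 + 27 \left(-383\right)\right)}{417532} + \frac{254556}{-257062} = \frac{1}{54} \left(- \frac{1}{383}\right) \left(1 - 10341\right) \frac{1}{417532} + 254556 \left(- \frac{1}{257062}\right) = \frac{1}{54} \left(- \frac{1}{383}\right) \left(-10340\right) \frac{1}{417532} - \frac{127278}{128531} = \frac{5170}{10341} \cdot \frac{1}{417532} - \frac{127278}{128531} = \frac{2585}{2158849206} - \frac{127278}{128531} = - \frac{274773676988633}{277479047296386}$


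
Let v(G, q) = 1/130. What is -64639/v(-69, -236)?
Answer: -8403070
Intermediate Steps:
v(G, q) = 1/130
-64639/v(-69, -236) = -64639/1/130 = -64639*130 = -8403070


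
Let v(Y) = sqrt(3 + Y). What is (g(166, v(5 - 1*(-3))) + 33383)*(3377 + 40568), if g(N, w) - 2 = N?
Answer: 1474398695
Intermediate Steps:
g(N, w) = 2 + N
(g(166, v(5 - 1*(-3))) + 33383)*(3377 + 40568) = ((2 + 166) + 33383)*(3377 + 40568) = (168 + 33383)*43945 = 33551*43945 = 1474398695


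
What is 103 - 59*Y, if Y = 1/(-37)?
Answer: 3870/37 ≈ 104.59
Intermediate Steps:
Y = -1/37 ≈ -0.027027
103 - 59*Y = 103 - 59*(-1/37) = 103 + 59/37 = 3870/37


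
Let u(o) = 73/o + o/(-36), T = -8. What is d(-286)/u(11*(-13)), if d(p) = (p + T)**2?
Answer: 444972528/17821 ≈ 24969.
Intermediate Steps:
u(o) = 73/o - o/36 (u(o) = 73/o + o*(-1/36) = 73/o - o/36)
d(p) = (-8 + p)**2 (d(p) = (p - 8)**2 = (-8 + p)**2)
d(-286)/u(11*(-13)) = (-8 - 286)**2/(73/((11*(-13))) - 11*(-13)/36) = (-294)**2/(73/(-143) - 1/36*(-143)) = 86436/(73*(-1/143) + 143/36) = 86436/(-73/143 + 143/36) = 86436/(17821/5148) = 86436*(5148/17821) = 444972528/17821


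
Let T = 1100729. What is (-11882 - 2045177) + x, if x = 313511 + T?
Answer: -642819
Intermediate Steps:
x = 1414240 (x = 313511 + 1100729 = 1414240)
(-11882 - 2045177) + x = (-11882 - 2045177) + 1414240 = -2057059 + 1414240 = -642819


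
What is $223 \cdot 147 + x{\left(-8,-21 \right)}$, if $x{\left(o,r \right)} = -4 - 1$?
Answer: $32776$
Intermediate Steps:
$x{\left(o,r \right)} = -5$
$223 \cdot 147 + x{\left(-8,-21 \right)} = 223 \cdot 147 - 5 = 32781 - 5 = 32776$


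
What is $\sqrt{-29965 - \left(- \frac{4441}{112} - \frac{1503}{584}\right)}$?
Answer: $\frac{i \sqrt{125015437155}}{2044} \approx 172.98 i$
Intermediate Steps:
$\sqrt{-29965 - \left(- \frac{4441}{112} - \frac{1503}{584}\right)} = \sqrt{-29965 - \left(- \frac{1503}{584} + \frac{17764}{-448}\right)} = \sqrt{-29965 + \left(\left(-17764\right) \left(- \frac{1}{448}\right) + \frac{1503}{584}\right)} = \sqrt{-29965 + \left(\frac{4441}{112} + \frac{1503}{584}\right)} = \sqrt{-29965 + \frac{345235}{8176}} = \sqrt{- \frac{244648605}{8176}} = \frac{i \sqrt{125015437155}}{2044}$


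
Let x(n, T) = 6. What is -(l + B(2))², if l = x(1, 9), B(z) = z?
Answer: -64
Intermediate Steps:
l = 6
-(l + B(2))² = -(6 + 2)² = -1*8² = -1*64 = -64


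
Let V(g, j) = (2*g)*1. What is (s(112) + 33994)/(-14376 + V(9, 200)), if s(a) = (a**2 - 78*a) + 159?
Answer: -37961/14358 ≈ -2.6439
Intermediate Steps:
s(a) = 159 + a**2 - 78*a
V(g, j) = 2*g
(s(112) + 33994)/(-14376 + V(9, 200)) = ((159 + 112**2 - 78*112) + 33994)/(-14376 + 2*9) = ((159 + 12544 - 8736) + 33994)/(-14376 + 18) = (3967 + 33994)/(-14358) = 37961*(-1/14358) = -37961/14358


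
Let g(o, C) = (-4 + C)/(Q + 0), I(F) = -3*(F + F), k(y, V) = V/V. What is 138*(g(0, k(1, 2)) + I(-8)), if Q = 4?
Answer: 13041/2 ≈ 6520.5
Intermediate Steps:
k(y, V) = 1
I(F) = -6*F
g(o, C) = -1 + C/4 (g(o, C) = (-4 + C)/(4 + 0) = (-4 + C)/4 = (-4 + C)*(1/4) = -1 + C/4)
138*(g(0, k(1, 2)) + I(-8)) = 138*((-1 + (1/4)*1) - 6*(-8)) = 138*((-1 + 1/4) + 48) = 138*(-3/4 + 48) = 138*(189/4) = 13041/2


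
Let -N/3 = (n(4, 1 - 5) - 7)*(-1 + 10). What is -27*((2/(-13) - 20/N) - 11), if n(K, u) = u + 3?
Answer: 7895/26 ≈ 303.65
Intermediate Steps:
n(K, u) = 3 + u
N = 216 (N = -3*((3 + (1 - 5)) - 7)*(-1 + 10) = -3*((3 - 4) - 7)*9 = -3*(-1 - 7)*9 = -(-24)*9 = -3*(-72) = 216)
-27*((2/(-13) - 20/N) - 11) = -27*((2/(-13) - 20/216) - 11) = -27*((2*(-1/13) - 20*1/216) - 11) = -27*((-2/13 - 5/54) - 11) = -27*(-173/702 - 11) = -27*(-7895/702) = 7895/26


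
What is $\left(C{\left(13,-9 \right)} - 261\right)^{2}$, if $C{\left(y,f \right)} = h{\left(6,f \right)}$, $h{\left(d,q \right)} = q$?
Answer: $72900$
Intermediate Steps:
$C{\left(y,f \right)} = f$
$\left(C{\left(13,-9 \right)} - 261\right)^{2} = \left(-9 - 261\right)^{2} = \left(-270\right)^{2} = 72900$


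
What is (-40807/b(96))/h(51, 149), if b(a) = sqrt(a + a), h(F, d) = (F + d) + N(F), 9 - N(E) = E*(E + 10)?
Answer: 40807*sqrt(3)/69648 ≈ 1.0148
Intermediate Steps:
N(E) = 9 - E*(10 + E) (N(E) = 9 - E*(E + 10) = 9 - E*(10 + E))
h(F, d) = 9 + d - F**2 - 9*F (h(F, d) = (F + d) + (9 - F**2 - 10*F) = 9 + d - F**2 - 9*F)
b(a) = sqrt(2)*sqrt(a) (b(a) = sqrt(2*a) = sqrt(2)*sqrt(a))
(-40807/b(96))/h(51, 149) = (-40807*sqrt(3)/24)/(9 + 149 - 1*51**2 - 9*51) = (-40807*sqrt(3)/24)/(9 + 149 - 1*2601 - 459) = (-40807*sqrt(3)/24)/(9 + 149 - 2601 - 459) = -40807*sqrt(3)/24/(-2902) = -40807*sqrt(3)/24*(-1/2902) = 40807*sqrt(3)/69648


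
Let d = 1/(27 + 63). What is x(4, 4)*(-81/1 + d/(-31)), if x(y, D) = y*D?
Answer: -1807928/1395 ≈ -1296.0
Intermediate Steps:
x(y, D) = D*y
d = 1/90 ≈ 0.011111
x(4, 4)*(-81/1 + d/(-31)) = (4*4)*(-81/1 + (1/90)/(-31)) = 16*(-81*1 + (1/90)*(-1/31)) = 16*(-81 - 1/2790) = 16*(-225991/2790) = -1807928/1395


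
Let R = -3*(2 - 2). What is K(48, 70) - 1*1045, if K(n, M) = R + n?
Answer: -997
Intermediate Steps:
R = 0 (R = -3*0 = 0)
K(n, M) = n (K(n, M) = 0 + n = n)
K(48, 70) - 1*1045 = 48 - 1*1045 = 48 - 1045 = -997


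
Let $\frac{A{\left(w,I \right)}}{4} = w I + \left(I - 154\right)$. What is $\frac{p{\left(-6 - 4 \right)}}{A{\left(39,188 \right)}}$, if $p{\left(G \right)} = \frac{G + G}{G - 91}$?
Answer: $\frac{5}{743966} \approx 6.7207 \cdot 10^{-6}$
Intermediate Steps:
$p{\left(G \right)} = \frac{2 G}{-91 + G}$
$A{\left(w,I \right)} = -616 + 4 I + 4 I w$ ($A{\left(w,I \right)} = 4 \left(w I + \left(I - 154\right)\right) = 4 \left(I w + \left(I - 154\right)\right) = 4 \left(I w + \left(-154 + I\right)\right) = 4 \left(-154 + I + I w\right) = -616 + 4 I + 4 I w$)
$\frac{p{\left(-6 - 4 \right)}}{A{\left(39,188 \right)}} = \frac{2 \left(-6 - 4\right) \frac{1}{-91 - 10}}{-616 + 4 \cdot 188 + 4 \cdot 188 \cdot 39} = \frac{2 \left(-6 - 4\right) \frac{1}{-91 - 10}}{-616 + 752 + 29328} = \frac{2 \left(-10\right) \frac{1}{-91 - 10}}{29464} = 2 \left(-10\right) \frac{1}{-101} \cdot \frac{1}{29464} = 2 \left(-10\right) \left(- \frac{1}{101}\right) \frac{1}{29464} = \frac{20}{101} \cdot \frac{1}{29464} = \frac{5}{743966}$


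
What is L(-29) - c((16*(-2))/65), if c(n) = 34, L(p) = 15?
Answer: -19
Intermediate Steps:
L(-29) - c((16*(-2))/65) = 15 - 1*34 = 15 - 34 = -19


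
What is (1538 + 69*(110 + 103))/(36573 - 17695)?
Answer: 16235/18878 ≈ 0.86000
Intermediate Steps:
(1538 + 69*(110 + 103))/(36573 - 17695) = (1538 + 69*213)/18878 = (1538 + 14697)*(1/18878) = 16235*(1/18878) = 16235/18878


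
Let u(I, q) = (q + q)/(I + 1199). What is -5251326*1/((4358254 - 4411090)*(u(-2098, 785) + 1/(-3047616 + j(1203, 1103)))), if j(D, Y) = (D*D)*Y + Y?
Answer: -626793583495153253/11013502482569643 ≈ -56.911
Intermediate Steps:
j(D, Y) = Y + Y*D**2 (j(D, Y) = D**2*Y + Y = Y*D**2 + Y = Y + Y*D**2)
u(I, q) = 2*q/(1199 + I) (u(I, q) = (2*q)/(1199 + I) = 2*q/(1199 + I))
-5251326*1/((4358254 - 4411090)*(u(-2098, 785) + 1/(-3047616 + j(1203, 1103)))) = -5251326*1/((4358254 - 4411090)*(2*785/(1199 - 2098) + 1/(-3047616 + 1103*(1 + 1203**2)))) = -5251326*(-1/(52836*(2*785/(-899) + 1/(-3047616 + 1103*(1 + 1447209))))) = -5251326*(-1/(52836*(2*785*(-1/899) + 1/(-3047616 + 1103*1447210)))) = -5251326*(-1/(52836*(-1570/899 + 1/(-3047616 + 1596272630)))) = -5251326*(-1/(52836*(-1570/899 + 1/1593225014))) = -5251326/((-52836*(-2501363271081/1432309287586))) = -5251326/66081014895417858/716154643793 = -5251326*716154643793/66081014895417858 = -626793583495153253/11013502482569643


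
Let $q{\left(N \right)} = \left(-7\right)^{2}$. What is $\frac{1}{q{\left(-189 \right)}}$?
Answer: $\frac{1}{49} \approx 0.020408$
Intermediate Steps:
$q{\left(N \right)} = 49$
$\frac{1}{q{\left(-189 \right)}} = \frac{1}{49}$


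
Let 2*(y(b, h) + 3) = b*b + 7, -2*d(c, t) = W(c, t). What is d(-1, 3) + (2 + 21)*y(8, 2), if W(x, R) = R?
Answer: 746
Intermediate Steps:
d(c, t) = -t/2
y(b, h) = 1/2 + b**2/2 (y(b, h) = -3 + (b*b + 7)/2 = -3 + (b**2 + 7)/2 = -3 + (7 + b**2)/2 = -3 + (7/2 + b**2/2) = 1/2 + b**2/2)
d(-1, 3) + (2 + 21)*y(8, 2) = -1/2*3 + (2 + 21)*(1/2 + (1/2)*8**2) = -3/2 + 23*(1/2 + (1/2)*64) = -3/2 + 23*(1/2 + 32) = -3/2 + 23*(65/2) = -3/2 + 1495/2 = 746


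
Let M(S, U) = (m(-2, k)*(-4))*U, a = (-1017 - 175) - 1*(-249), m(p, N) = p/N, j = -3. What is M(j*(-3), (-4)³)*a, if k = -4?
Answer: -120704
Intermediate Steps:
a = -943 (a = -1192 + 249 = -943)
M(S, U) = -2*U (M(S, U) = (-2/(-4)*(-4))*U = (-2*(-¼)*(-4))*U = ((½)*(-4))*U = -2*U)
M(j*(-3), (-4)³)*a = -2*(-4)³*(-943) = -2*(-64)*(-943) = 128*(-943) = -120704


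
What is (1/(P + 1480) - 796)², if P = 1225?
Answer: 4636179806041/7317025 ≈ 6.3362e+5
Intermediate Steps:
(1/(P + 1480) - 796)² = (1/(1225 + 1480) - 796)² = (1/2705 - 796)² = (-2153179/2705)² = 4636179806041/7317025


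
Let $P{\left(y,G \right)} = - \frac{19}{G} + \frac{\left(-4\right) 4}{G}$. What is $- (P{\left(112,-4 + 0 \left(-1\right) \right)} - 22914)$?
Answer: $\frac{91621}{4} \approx 22905.0$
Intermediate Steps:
$P{\left(y,G \right)} = - \frac{35}{G}$ ($P{\left(y,G \right)} = - \frac{19}{G} - \frac{16}{G} = - \frac{35}{G}$)
$- (P{\left(112,-4 + 0 \left(-1\right) \right)} - 22914) = - (- \frac{35}{-4 + 0 \left(-1\right)} - 22914) = - (- \frac{35}{-4 + 0} - 22914) = - (- \frac{35}{-4} - 22914) = - (\left(-35\right) \left(- \frac{1}{4}\right) - 22914) = - (\frac{35}{4} - 22914) = \left(-1\right) \left(- \frac{91621}{4}\right) = \frac{91621}{4}$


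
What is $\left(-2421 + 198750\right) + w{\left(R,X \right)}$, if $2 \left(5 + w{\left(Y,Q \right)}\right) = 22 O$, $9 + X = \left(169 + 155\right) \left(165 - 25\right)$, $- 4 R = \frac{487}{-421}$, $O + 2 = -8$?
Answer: $196214$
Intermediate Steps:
$O = -10$ ($O = -2 - 8 = -10$)
$R = \frac{487}{1684}$ ($R = - \frac{487 \frac{1}{-421}}{4} = - \frac{487 \left(- \frac{1}{421}\right)}{4} = \left(- \frac{1}{4}\right) \left(- \frac{487}{421}\right) = \frac{487}{1684} \approx 0.28919$)
$X = 45351$ ($X = -9 + \left(169 + 155\right) \left(165 - 25\right) = -9 + 324 \cdot 140 = -9 + 45360 = 45351$)
$w{\left(Y,Q \right)} = -115$ ($w{\left(Y,Q \right)} = -5 + \frac{22 \left(-10\right)}{2} = -5 + \frac{1}{2} \left(-220\right) = -5 - 110 = -115$)
$\left(-2421 + 198750\right) + w{\left(R,X \right)} = \left(-2421 + 198750\right) - 115 = 196329 - 115 = 196214$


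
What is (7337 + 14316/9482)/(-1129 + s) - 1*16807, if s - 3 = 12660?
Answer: -919017246183/54682694 ≈ -16806.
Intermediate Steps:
s = 12663 (s = 3 + 12660 = 12663)
(7337 + 14316/9482)/(-1129 + s) - 1*16807 = (7337 + 14316/9482)/(-1129 + 12663) - 1*16807 = (7337 + 14316*(1/9482))/11534 - 16807 = (7337 + 7158/4741)*(1/11534) - 16807 = (34791875/4741)*(1/11534) - 16807 = 34791875/54682694 - 16807 = -919017246183/54682694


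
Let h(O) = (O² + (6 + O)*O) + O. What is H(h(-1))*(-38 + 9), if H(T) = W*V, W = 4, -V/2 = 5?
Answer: 1160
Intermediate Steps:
V = -10 (V = -2*5 = -10)
h(O) = O + O² + O*(6 + O) (h(O) = (O² + O*(6 + O)) + O = O + O² + O*(6 + O))
H(T) = -40 (H(T) = 4*(-10) = -40)
H(h(-1))*(-38 + 9) = -40*(-38 + 9) = -40*(-29) = 1160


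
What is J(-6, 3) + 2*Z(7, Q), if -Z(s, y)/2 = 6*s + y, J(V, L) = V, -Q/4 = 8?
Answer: -46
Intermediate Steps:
Q = -32 (Q = -4*8 = -32)
Z(s, y) = -12*s - 2*y (Z(s, y) = -2*(6*s + y) = -2*(y + 6*s) = -12*s - 2*y)
J(-6, 3) + 2*Z(7, Q) = -6 + 2*(-12*7 - 2*(-32)) = -6 + 2*(-84 + 64) = -6 + 2*(-20) = -6 - 40 = -46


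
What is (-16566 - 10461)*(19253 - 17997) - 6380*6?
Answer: -33984192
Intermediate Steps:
(-16566 - 10461)*(19253 - 17997) - 6380*6 = -27027*1256 - 38280 = -33945912 - 38280 = -33984192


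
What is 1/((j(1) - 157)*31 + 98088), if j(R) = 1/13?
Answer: 13/1211904 ≈ 1.0727e-5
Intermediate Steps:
j(R) = 1/13
1/((j(1) - 157)*31 + 98088) = 1/((1/13 - 157)*31 + 98088) = 1/(-2040/13*31 + 98088) = 1/(-63240/13 + 98088) = 1/(1211904/13) = 13/1211904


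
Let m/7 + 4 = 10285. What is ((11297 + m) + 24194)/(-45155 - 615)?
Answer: -53729/22885 ≈ -2.3478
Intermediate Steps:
m = 71967 (m = -28 + 7*10285 = -28 + 71995 = 71967)
((11297 + m) + 24194)/(-45155 - 615) = ((11297 + 71967) + 24194)/(-45155 - 615) = (83264 + 24194)/(-45770) = 107458*(-1/45770) = -53729/22885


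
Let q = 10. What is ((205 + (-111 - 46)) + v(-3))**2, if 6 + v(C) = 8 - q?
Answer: 1600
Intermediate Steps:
v(C) = -8 (v(C) = -6 + (8 - 1*10) = -6 + (8 - 10) = -6 - 2 = -8)
((205 + (-111 - 46)) + v(-3))**2 = ((205 + (-111 - 46)) - 8)**2 = ((205 - 157) - 8)**2 = (48 - 8)**2 = 40**2 = 1600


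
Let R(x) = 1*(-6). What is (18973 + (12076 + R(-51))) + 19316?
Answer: 50359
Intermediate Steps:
R(x) = -6
(18973 + (12076 + R(-51))) + 19316 = (18973 + (12076 - 6)) + 19316 = (18973 + 12070) + 19316 = 31043 + 19316 = 50359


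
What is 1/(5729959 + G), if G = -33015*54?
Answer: 1/3947149 ≈ 2.5335e-7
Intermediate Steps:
G = -1782810
1/(5729959 + G) = 1/(5729959 - 1782810) = 1/3947149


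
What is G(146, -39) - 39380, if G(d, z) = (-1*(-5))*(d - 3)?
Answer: -38665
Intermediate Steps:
G(d, z) = -15 + 5*d (G(d, z) = 5*(-3 + d) = -15 + 5*d)
G(146, -39) - 39380 = (-15 + 5*146) - 39380 = (-15 + 730) - 39380 = 715 - 39380 = -38665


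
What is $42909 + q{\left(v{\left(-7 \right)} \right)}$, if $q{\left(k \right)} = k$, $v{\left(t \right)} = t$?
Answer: $42902$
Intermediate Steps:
$42909 + q{\left(v{\left(-7 \right)} \right)} = 42909 - 7 = 42902$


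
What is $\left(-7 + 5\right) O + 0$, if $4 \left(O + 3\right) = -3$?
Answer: $\frac{15}{2} \approx 7.5$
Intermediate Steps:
$O = - \frac{15}{4}$ ($O = -3 + \frac{1}{4} \left(-3\right) = -3 - \frac{3}{4} = - \frac{15}{4} \approx -3.75$)
$\left(-7 + 5\right) O + 0 = \left(-7 + 5\right) \left(- \frac{15}{4}\right) + 0 = \left(-2\right) \left(- \frac{15}{4}\right) + 0 = \frac{15}{2} + 0 = \frac{15}{2}$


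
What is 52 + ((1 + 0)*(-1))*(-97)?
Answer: 149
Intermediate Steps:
52 + ((1 + 0)*(-1))*(-97) = 52 + (1*(-1))*(-97) = 52 - 1*(-97) = 52 + 97 = 149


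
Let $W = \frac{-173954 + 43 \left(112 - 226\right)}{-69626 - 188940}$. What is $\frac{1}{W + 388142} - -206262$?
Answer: $\frac{10350279058536151}{50180251614} \approx 2.0626 \cdot 10^{5}$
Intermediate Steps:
$W = \frac{89428}{129283}$ ($W = \frac{-173954 + 43 \left(-114\right)}{-258566} = \left(-173954 - 4902\right) \left(- \frac{1}{258566}\right) = \left(-178856\right) \left(- \frac{1}{258566}\right) = \frac{89428}{129283} \approx 0.69172$)
$\frac{1}{W + 388142} - -206262 = \frac{1}{\frac{89428}{129283} + 388142} - -206262 = \frac{1}{\frac{50180251614}{129283}} + 206262 = \frac{129283}{50180251614} + 206262 = \frac{10350279058536151}{50180251614}$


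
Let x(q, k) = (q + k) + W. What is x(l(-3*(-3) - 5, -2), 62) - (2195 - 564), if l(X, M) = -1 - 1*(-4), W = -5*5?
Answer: -1591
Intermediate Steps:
W = -25
l(X, M) = 3 (l(X, M) = -1 + 4 = 3)
x(q, k) = -25 + k + q (x(q, k) = (q + k) - 25 = (k + q) - 25 = -25 + k + q)
x(l(-3*(-3) - 5, -2), 62) - (2195 - 564) = (-25 + 62 + 3) - (2195 - 564) = 40 - 1*1631 = 40 - 1631 = -1591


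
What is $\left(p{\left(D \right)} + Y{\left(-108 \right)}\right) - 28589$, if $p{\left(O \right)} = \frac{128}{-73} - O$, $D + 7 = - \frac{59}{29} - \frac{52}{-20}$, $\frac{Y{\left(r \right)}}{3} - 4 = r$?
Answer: $- \frac{305867536}{10585} \approx -28896.0$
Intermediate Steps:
$Y{\left(r \right)} = 12 + 3 r$
$D = - \frac{933}{145}$ ($D = -7 - \left(- \frac{13}{5} + \frac{59}{29}\right) = -7 - - \frac{82}{145} = -7 + \left(- \frac{59}{29} + \frac{13}{5}\right) = -7 + \frac{82}{145} = - \frac{933}{145} \approx -6.4345$)
$p{\left(O \right)} = - \frac{128}{73} - O$ ($p{\left(O \right)} = 128 \left(- \frac{1}{73}\right) - O = - \frac{128}{73} - O$)
$\left(p{\left(D \right)} + Y{\left(-108 \right)}\right) - 28589 = \left(\left(- \frac{128}{73} - - \frac{933}{145}\right) + \left(12 + 3 \left(-108\right)\right)\right) - 28589 = \left(\left(- \frac{128}{73} + \frac{933}{145}\right) + \left(12 - 324\right)\right) - 28589 = \left(\frac{49549}{10585} - 312\right) - 28589 = - \frac{3252971}{10585} - 28589 = - \frac{305867536}{10585}$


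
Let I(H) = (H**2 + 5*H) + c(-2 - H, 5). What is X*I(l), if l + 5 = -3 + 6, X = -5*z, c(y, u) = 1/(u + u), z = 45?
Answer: 2655/2 ≈ 1327.5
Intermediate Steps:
c(y, u) = 1/(2*u)
X = -225 (X = -5*45 = -225)
l = -2 (l = -5 + (-3 + 6) = -5 + 3 = -2)
I(H) = 1/10 + H**2 + 5*H (I(H) = (H**2 + 5*H) + (1/2)/5 = (H**2 + 5*H) + (1/2)*(1/5) = (H**2 + 5*H) + 1/10 = 1/10 + H**2 + 5*H)
X*I(l) = -225*(1/10 + (-2)**2 + 5*(-2)) = -225*(1/10 + 4 - 10) = -225*(-59/10) = 2655/2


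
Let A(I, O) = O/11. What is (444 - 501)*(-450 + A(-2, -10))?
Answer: 282720/11 ≈ 25702.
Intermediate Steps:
A(I, O) = O/11 (A(I, O) = O*(1/11) = O/11)
(444 - 501)*(-450 + A(-2, -10)) = (444 - 501)*(-450 + (1/11)*(-10)) = -57*(-450 - 10/11) = -57*(-4960/11) = 282720/11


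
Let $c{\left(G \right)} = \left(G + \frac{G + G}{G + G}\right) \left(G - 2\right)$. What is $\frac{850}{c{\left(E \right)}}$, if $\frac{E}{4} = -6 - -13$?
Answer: $\frac{425}{377} \approx 1.1273$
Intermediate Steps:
$E = 28$ ($E = 4 \left(-6 - -13\right) = 4 \left(-6 + 13\right) = 4 \cdot 7 = 28$)
$c{\left(G \right)} = \left(1 + G\right) \left(-2 + G\right)$ ($c{\left(G \right)} = \left(G + \frac{2 G}{2 G}\right) \left(-2 + G\right) = \left(G + 2 G \frac{1}{2 G}\right) \left(-2 + G\right) = \left(G + 1\right) \left(-2 + G\right) = \left(1 + G\right) \left(-2 + G\right)$)
$\frac{850}{c{\left(E \right)}} = \frac{850}{-2 + 28^{2} - 28} = \frac{850}{-2 + 784 - 28} = \frac{850}{754} = 850 \cdot \frac{1}{754} = \frac{425}{377}$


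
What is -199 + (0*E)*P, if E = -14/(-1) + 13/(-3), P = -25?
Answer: -199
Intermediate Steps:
E = 29/3 (E = -14*(-1) + 13*(-1/3) = 14 - 13/3 = 29/3 ≈ 9.6667)
-199 + (0*E)*P = -199 + (0*(29/3))*(-25) = -199 + 0*(-25) = -199 + 0 = -199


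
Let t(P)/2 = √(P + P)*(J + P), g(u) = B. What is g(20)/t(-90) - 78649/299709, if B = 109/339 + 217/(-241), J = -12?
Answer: -78649/299709 - 1391*I*√5/14705820 ≈ -0.26242 - 0.00021151*I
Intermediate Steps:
B = -47294/81699 (B = 109*(1/339) + 217*(-1/241) = 109/339 - 217/241 = -47294/81699 ≈ -0.57888)
g(u) = -47294/81699
t(P) = 2*√2*√P*(-12 + P) (t(P) = 2*(√(P + P)*(-12 + P)) = 2*(√(2*P)*(-12 + P)) = 2*((√2*√P)*(-12 + P)) = 2*(√2*√P*(-12 + P)) = 2*√2*√P*(-12 + P))
g(20)/t(-90) - 78649/299709 = -47294*(-I*√5/(60*(-12 - 90)))/81699 - 78649/299709 = -47294*I*√5/6120/81699 - 78649*1/299709 = -47294*I*√5/6120/81699 - 78649/299709 = -1391*I*√5/14705820 - 78649/299709 = -78649/299709 - 1391*I*√5/14705820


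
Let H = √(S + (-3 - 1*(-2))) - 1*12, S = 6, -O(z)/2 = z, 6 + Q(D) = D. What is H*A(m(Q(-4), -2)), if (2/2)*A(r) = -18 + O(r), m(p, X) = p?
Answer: -24 + 2*√5 ≈ -19.528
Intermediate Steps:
Q(D) = -6 + D
O(z) = -2*z
A(r) = -18 - 2*r
H = -12 + √5 (H = √(6 + (-3 - 1*(-2))) - 1*12 = √(6 + (-3 + 2)) - 12 = √(6 - 1) - 12 = √5 - 12 = -12 + √5 ≈ -9.7639)
H*A(m(Q(-4), -2)) = (-12 + √5)*(-18 - 2*(-6 - 4)) = (-12 + √5)*(-18 - 2*(-10)) = (-12 + √5)*(-18 + 20) = (-12 + √5)*2 = -24 + 2*√5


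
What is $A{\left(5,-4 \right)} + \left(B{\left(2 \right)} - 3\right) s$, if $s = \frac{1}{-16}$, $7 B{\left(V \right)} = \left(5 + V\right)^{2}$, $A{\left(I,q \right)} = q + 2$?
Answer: $- \frac{9}{4} \approx -2.25$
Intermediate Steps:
$A{\left(I,q \right)} = 2 + q$
$B{\left(V \right)} = \frac{\left(5 + V\right)^{2}}{7}$
$s = - \frac{1}{16} \approx -0.0625$
$A{\left(5,-4 \right)} + \left(B{\left(2 \right)} - 3\right) s = \left(2 - 4\right) + \left(\frac{\left(5 + 2\right)^{2}}{7} - 3\right) \left(- \frac{1}{16}\right) = -2 + \left(\frac{7^{2}}{7} - 3\right) \left(- \frac{1}{16}\right) = -2 + \left(\frac{1}{7} \cdot 49 - 3\right) \left(- \frac{1}{16}\right) = -2 + \left(7 - 3\right) \left(- \frac{1}{16}\right) = -2 + 4 \left(- \frac{1}{16}\right) = -2 - \frac{1}{4} = - \frac{9}{4}$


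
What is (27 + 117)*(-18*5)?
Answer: -12960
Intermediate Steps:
(27 + 117)*(-18*5) = 144*(-90) = -12960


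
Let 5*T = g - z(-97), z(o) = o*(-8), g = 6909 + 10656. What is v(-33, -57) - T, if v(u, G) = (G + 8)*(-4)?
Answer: -15809/5 ≈ -3161.8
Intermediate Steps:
v(u, G) = -32 - 4*G (v(u, G) = (8 + G)*(-4) = -32 - 4*G)
g = 17565
z(o) = -8*o
T = 16789/5 (T = (17565 - (-8)*(-97))/5 = (17565 - 1*776)/5 = (17565 - 776)/5 = (⅕)*16789 = 16789/5 ≈ 3357.8)
v(-33, -57) - T = (-32 - 4*(-57)) - 1*16789/5 = (-32 + 228) - 16789/5 = 196 - 16789/5 = -15809/5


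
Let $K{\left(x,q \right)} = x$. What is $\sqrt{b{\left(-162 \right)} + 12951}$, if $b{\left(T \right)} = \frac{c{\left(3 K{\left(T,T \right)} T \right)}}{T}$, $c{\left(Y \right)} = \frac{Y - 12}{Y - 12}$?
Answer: $\frac{\sqrt{4196122}}{18} \approx 113.8$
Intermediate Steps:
$c{\left(Y \right)} = 1$ ($c{\left(Y \right)} = \frac{-12 + Y}{-12 + Y} = 1$)
$b{\left(T \right)} = \frac{1}{T}$ ($b{\left(T \right)} = 1 \frac{1}{T} = \frac{1}{T}$)
$\sqrt{b{\left(-162 \right)} + 12951} = \sqrt{\frac{1}{-162} + 12951} = \sqrt{- \frac{1}{162} + 12951} = \sqrt{\frac{2098061}{162}} = \frac{\sqrt{4196122}}{18}$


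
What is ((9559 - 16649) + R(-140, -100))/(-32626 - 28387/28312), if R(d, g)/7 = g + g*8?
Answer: 379097680/923735699 ≈ 0.41040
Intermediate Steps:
R(d, g) = 63*g (R(d, g) = 7*(g + g*8) = 7*(g + 8*g) = 7*(9*g) = 63*g)
((9559 - 16649) + R(-140, -100))/(-32626 - 28387/28312) = ((9559 - 16649) + 63*(-100))/(-32626 - 28387/28312) = (-7090 - 6300)/(-32626 - 28387*1/28312) = -13390/(-32626 - 28387/28312) = -13390/(-923735699/28312) = -13390*(-28312/923735699) = 379097680/923735699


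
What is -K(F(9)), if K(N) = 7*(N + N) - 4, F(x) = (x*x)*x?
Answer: -10202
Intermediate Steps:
F(x) = x³ (F(x) = x²*x = x³)
K(N) = -4 + 14*N (K(N) = 7*(2*N) - 4 = 14*N - 4 = -4 + 14*N)
-K(F(9)) = -(-4 + 14*9³) = -(-4 + 14*729) = -(-4 + 10206) = -1*10202 = -10202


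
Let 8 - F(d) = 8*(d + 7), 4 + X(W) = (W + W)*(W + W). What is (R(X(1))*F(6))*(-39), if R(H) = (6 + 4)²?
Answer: 374400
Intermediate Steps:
X(W) = -4 + 4*W² (X(W) = -4 + (W + W)*(W + W) = -4 + (2*W)*(2*W) = -4 + 4*W²)
R(H) = 100 (R(H) = 10² = 100)
F(d) = -48 - 8*d (F(d) = 8 - 8*(d + 7) = 8 - 8*(7 + d) = 8 - (56 + 8*d) = 8 + (-56 - 8*d) = -48 - 8*d)
(R(X(1))*F(6))*(-39) = (100*(-48 - 8*6))*(-39) = (100*(-48 - 48))*(-39) = (100*(-96))*(-39) = -9600*(-39) = 374400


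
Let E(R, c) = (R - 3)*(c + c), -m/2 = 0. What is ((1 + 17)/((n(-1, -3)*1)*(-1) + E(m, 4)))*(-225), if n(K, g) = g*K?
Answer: 150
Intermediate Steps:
n(K, g) = K*g
m = 0 (m = -2*0 = 0)
E(R, c) = 2*c*(-3 + R) (E(R, c) = (-3 + R)*(2*c) = 2*c*(-3 + R))
((1 + 17)/((n(-1, -3)*1)*(-1) + E(m, 4)))*(-225) = ((1 + 17)/((-1*(-3)*1)*(-1) + 2*4*(-3 + 0)))*(-225) = (18/((3*1)*(-1) + 2*4*(-3)))*(-225) = (18/(3*(-1) - 24))*(-225) = (18/(-3 - 24))*(-225) = (18/(-27))*(-225) = (18*(-1/27))*(-225) = -⅔*(-225) = 150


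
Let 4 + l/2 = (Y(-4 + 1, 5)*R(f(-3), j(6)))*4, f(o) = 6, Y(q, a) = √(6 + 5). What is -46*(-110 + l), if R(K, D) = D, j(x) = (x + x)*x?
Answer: 5428 - 26496*√11 ≈ -82449.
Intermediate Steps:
j(x) = 2*x² (j(x) = (2*x)*x = 2*x²)
Y(q, a) = √11
l = -8 + 576*√11 (l = -8 + 2*((√11*(2*6²))*4) = -8 + 2*((√11*(2*36))*4) = -8 + 2*((√11*72)*4) = -8 + 2*((72*√11)*4) = -8 + 2*(288*√11) = -8 + 576*√11 ≈ 1902.4)
-46*(-110 + l) = -46*(-110 + (-8 + 576*√11)) = -46*(-118 + 576*√11) = 5428 - 26496*√11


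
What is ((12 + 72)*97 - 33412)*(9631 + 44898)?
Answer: -1377620656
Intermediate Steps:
((12 + 72)*97 - 33412)*(9631 + 44898) = (84*97 - 33412)*54529 = (8148 - 33412)*54529 = -25264*54529 = -1377620656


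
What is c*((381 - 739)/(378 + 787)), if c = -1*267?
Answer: 95586/1165 ≈ 82.048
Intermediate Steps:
c = -267
c*((381 - 739)/(378 + 787)) = -267*(381 - 739)/(378 + 787) = -(-95586)/1165 = -267*(-358/1165) = 95586/1165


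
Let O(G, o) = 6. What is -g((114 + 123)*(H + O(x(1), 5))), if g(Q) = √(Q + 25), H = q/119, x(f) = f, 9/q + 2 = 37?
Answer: -2*√128113870/595 ≈ -38.046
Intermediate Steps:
q = 9/35 (q = 9/(-2 + 37) = 9/35 ≈ 0.25714)
H = 9/4165 (H = (9/35)/119 = (9/35)*(1/119) = 9/4165 ≈ 0.0021609)
g(Q) = √(25 + Q)
-g((114 + 123)*(H + O(x(1), 5))) = -√(25 + (114 + 123)*(9/4165 + 6)) = -√(25 + 237*(24999/4165)) = -√(25 + 5924763/4165) = -√(6028888/4165) = -2*√128113870/595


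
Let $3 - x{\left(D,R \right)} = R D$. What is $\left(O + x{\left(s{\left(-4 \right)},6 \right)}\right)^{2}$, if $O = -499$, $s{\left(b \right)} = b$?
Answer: $222784$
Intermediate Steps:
$x{\left(D,R \right)} = 3 - D R$ ($x{\left(D,R \right)} = 3 - R D = 3 - D R$)
$\left(O + x{\left(s{\left(-4 \right)},6 \right)}\right)^{2} = \left(-499 - \left(-3 - 24\right)\right)^{2} = \left(-499 + \left(3 + 24\right)\right)^{2} = \left(-499 + 27\right)^{2} = \left(-472\right)^{2} = 222784$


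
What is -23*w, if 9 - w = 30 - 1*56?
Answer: -805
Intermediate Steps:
w = 35 (w = 9 - (30 - 1*56) = 9 - (30 - 56) = 9 - 1*(-26) = 9 + 26 = 35)
-23*w = -23*35 = -805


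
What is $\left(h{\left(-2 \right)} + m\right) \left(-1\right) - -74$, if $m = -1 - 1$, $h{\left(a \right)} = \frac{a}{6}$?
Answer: $\frac{229}{3} \approx 76.333$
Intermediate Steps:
$h{\left(a \right)} = \frac{a}{6}$ ($h{\left(a \right)} = a \frac{1}{6} = \frac{a}{6}$)
$m = -2$ ($m = -1 - 1 = -2$)
$\left(h{\left(-2 \right)} + m\right) \left(-1\right) - -74 = \left(\frac{1}{6} \left(-2\right) - 2\right) \left(-1\right) - -74 = \left(- \frac{1}{3} - 2\right) \left(-1\right) + 74 = \left(- \frac{7}{3}\right) \left(-1\right) + 74 = \frac{7}{3} + 74 = \frac{229}{3}$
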